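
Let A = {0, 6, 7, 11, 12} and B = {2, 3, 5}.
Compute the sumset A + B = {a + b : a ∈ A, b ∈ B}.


A + B = {a + b : a ∈ A, b ∈ B}.
Enumerate all |A|·|B| = 5·3 = 15 pairs (a, b) and collect distinct sums.
a = 0: 0+2=2, 0+3=3, 0+5=5
a = 6: 6+2=8, 6+3=9, 6+5=11
a = 7: 7+2=9, 7+3=10, 7+5=12
a = 11: 11+2=13, 11+3=14, 11+5=16
a = 12: 12+2=14, 12+3=15, 12+5=17
Collecting distinct sums: A + B = {2, 3, 5, 8, 9, 10, 11, 12, 13, 14, 15, 16, 17}
|A + B| = 13

A + B = {2, 3, 5, 8, 9, 10, 11, 12, 13, 14, 15, 16, 17}


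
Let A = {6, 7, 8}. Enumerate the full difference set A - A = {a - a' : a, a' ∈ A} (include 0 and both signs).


A - A = {a - a' : a, a' ∈ A}.
Compute a - a' for each ordered pair (a, a'):
a = 6: 6-6=0, 6-7=-1, 6-8=-2
a = 7: 7-6=1, 7-7=0, 7-8=-1
a = 8: 8-6=2, 8-7=1, 8-8=0
Collecting distinct values (and noting 0 appears from a-a):
A - A = {-2, -1, 0, 1, 2}
|A - A| = 5

A - A = {-2, -1, 0, 1, 2}


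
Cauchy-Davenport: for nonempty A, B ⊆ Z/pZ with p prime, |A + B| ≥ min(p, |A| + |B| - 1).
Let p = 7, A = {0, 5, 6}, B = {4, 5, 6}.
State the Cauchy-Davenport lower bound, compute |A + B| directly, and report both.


Cauchy-Davenport: |A + B| ≥ min(p, |A| + |B| - 1) for A, B nonempty in Z/pZ.
|A| = 3, |B| = 3, p = 7.
CD lower bound = min(7, 3 + 3 - 1) = min(7, 5) = 5.
Compute A + B mod 7 directly:
a = 0: 0+4=4, 0+5=5, 0+6=6
a = 5: 5+4=2, 5+5=3, 5+6=4
a = 6: 6+4=3, 6+5=4, 6+6=5
A + B = {2, 3, 4, 5, 6}, so |A + B| = 5.
Verify: 5 ≥ 5? Yes ✓.

CD lower bound = 5, actual |A + B| = 5.


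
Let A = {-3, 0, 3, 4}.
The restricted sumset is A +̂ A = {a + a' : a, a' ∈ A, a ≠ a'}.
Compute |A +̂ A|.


Restricted sumset: A +̂ A = {a + a' : a ∈ A, a' ∈ A, a ≠ a'}.
Equivalently, take A + A and drop any sum 2a that is achievable ONLY as a + a for a ∈ A (i.e. sums representable only with equal summands).
Enumerate pairs (a, a') with a < a' (symmetric, so each unordered pair gives one sum; this covers all a ≠ a'):
  -3 + 0 = -3
  -3 + 3 = 0
  -3 + 4 = 1
  0 + 3 = 3
  0 + 4 = 4
  3 + 4 = 7
Collected distinct sums: {-3, 0, 1, 3, 4, 7}
|A +̂ A| = 6
(Reference bound: |A +̂ A| ≥ 2|A| - 3 for |A| ≥ 2, with |A| = 4 giving ≥ 5.)

|A +̂ A| = 6


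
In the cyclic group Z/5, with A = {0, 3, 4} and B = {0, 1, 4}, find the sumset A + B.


Work in Z/5Z: reduce every sum a + b modulo 5.
Enumerate all 9 pairs:
a = 0: 0+0=0, 0+1=1, 0+4=4
a = 3: 3+0=3, 3+1=4, 3+4=2
a = 4: 4+0=4, 4+1=0, 4+4=3
Distinct residues collected: {0, 1, 2, 3, 4}
|A + B| = 5 (out of 5 total residues).

A + B = {0, 1, 2, 3, 4}


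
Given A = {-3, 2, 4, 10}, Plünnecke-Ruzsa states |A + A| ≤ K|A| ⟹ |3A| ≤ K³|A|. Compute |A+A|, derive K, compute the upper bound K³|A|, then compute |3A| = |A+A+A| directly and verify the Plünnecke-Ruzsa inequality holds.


|A| = 4.
Step 1: Compute A + A by enumerating all 16 pairs.
A + A = {-6, -1, 1, 4, 6, 7, 8, 12, 14, 20}, so |A + A| = 10.
Step 2: Doubling constant K = |A + A|/|A| = 10/4 = 10/4 ≈ 2.5000.
Step 3: Plünnecke-Ruzsa gives |3A| ≤ K³·|A| = (2.5000)³ · 4 ≈ 62.5000.
Step 4: Compute 3A = A + A + A directly by enumerating all triples (a,b,c) ∈ A³; |3A| = 20.
Step 5: Check 20 ≤ 62.5000? Yes ✓.

K = 10/4, Plünnecke-Ruzsa bound K³|A| ≈ 62.5000, |3A| = 20, inequality holds.


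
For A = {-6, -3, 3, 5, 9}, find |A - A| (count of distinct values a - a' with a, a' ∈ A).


A - A = {a - a' : a, a' ∈ A}; |A| = 5.
Bounds: 2|A|-1 ≤ |A - A| ≤ |A|² - |A| + 1, i.e. 9 ≤ |A - A| ≤ 21.
Note: 0 ∈ A - A always (from a - a). The set is symmetric: if d ∈ A - A then -d ∈ A - A.
Enumerate nonzero differences d = a - a' with a > a' (then include -d):
Positive differences: {2, 3, 4, 6, 8, 9, 11, 12, 15}
Full difference set: {0} ∪ (positive diffs) ∪ (negative diffs).
|A - A| = 1 + 2·9 = 19 (matches direct enumeration: 19).

|A - A| = 19


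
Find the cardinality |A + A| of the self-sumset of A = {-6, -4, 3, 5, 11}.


A + A = {a + a' : a, a' ∈ A}; |A| = 5.
General bounds: 2|A| - 1 ≤ |A + A| ≤ |A|(|A|+1)/2, i.e. 9 ≤ |A + A| ≤ 15.
Lower bound 2|A|-1 is attained iff A is an arithmetic progression.
Enumerate sums a + a' for a ≤ a' (symmetric, so this suffices):
a = -6: -6+-6=-12, -6+-4=-10, -6+3=-3, -6+5=-1, -6+11=5
a = -4: -4+-4=-8, -4+3=-1, -4+5=1, -4+11=7
a = 3: 3+3=6, 3+5=8, 3+11=14
a = 5: 5+5=10, 5+11=16
a = 11: 11+11=22
Distinct sums: {-12, -10, -8, -3, -1, 1, 5, 6, 7, 8, 10, 14, 16, 22}
|A + A| = 14

|A + A| = 14


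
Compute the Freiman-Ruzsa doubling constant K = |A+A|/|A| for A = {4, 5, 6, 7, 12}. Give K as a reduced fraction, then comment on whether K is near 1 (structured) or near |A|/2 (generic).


|A| = 5.
Compute A + A by enumerating all 25 pairs.
A + A = {8, 9, 10, 11, 12, 13, 14, 16, 17, 18, 19, 24}, so |A + A| = 12.
K = |A + A| / |A| = 12/5 (already in lowest terms) ≈ 2.4000.
Reference: AP of size 5 gives K = 9/5 ≈ 1.8000; a fully generic set of size 5 gives K ≈ 3.0000.

|A| = 5, |A + A| = 12, K = 12/5.


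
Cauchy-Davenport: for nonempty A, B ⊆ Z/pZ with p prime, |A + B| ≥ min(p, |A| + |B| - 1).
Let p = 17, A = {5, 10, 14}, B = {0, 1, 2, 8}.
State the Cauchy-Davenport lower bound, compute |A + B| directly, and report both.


Cauchy-Davenport: |A + B| ≥ min(p, |A| + |B| - 1) for A, B nonempty in Z/pZ.
|A| = 3, |B| = 4, p = 17.
CD lower bound = min(17, 3 + 4 - 1) = min(17, 6) = 6.
Compute A + B mod 17 directly:
a = 5: 5+0=5, 5+1=6, 5+2=7, 5+8=13
a = 10: 10+0=10, 10+1=11, 10+2=12, 10+8=1
a = 14: 14+0=14, 14+1=15, 14+2=16, 14+8=5
A + B = {1, 5, 6, 7, 10, 11, 12, 13, 14, 15, 16}, so |A + B| = 11.
Verify: 11 ≥ 6? Yes ✓.

CD lower bound = 6, actual |A + B| = 11.


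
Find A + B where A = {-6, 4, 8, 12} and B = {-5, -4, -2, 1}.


A + B = {a + b : a ∈ A, b ∈ B}.
Enumerate all |A|·|B| = 4·4 = 16 pairs (a, b) and collect distinct sums.
a = -6: -6+-5=-11, -6+-4=-10, -6+-2=-8, -6+1=-5
a = 4: 4+-5=-1, 4+-4=0, 4+-2=2, 4+1=5
a = 8: 8+-5=3, 8+-4=4, 8+-2=6, 8+1=9
a = 12: 12+-5=7, 12+-4=8, 12+-2=10, 12+1=13
Collecting distinct sums: A + B = {-11, -10, -8, -5, -1, 0, 2, 3, 4, 5, 6, 7, 8, 9, 10, 13}
|A + B| = 16

A + B = {-11, -10, -8, -5, -1, 0, 2, 3, 4, 5, 6, 7, 8, 9, 10, 13}


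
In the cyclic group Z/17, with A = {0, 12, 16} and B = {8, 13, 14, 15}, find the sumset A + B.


Work in Z/17Z: reduce every sum a + b modulo 17.
Enumerate all 12 pairs:
a = 0: 0+8=8, 0+13=13, 0+14=14, 0+15=15
a = 12: 12+8=3, 12+13=8, 12+14=9, 12+15=10
a = 16: 16+8=7, 16+13=12, 16+14=13, 16+15=14
Distinct residues collected: {3, 7, 8, 9, 10, 12, 13, 14, 15}
|A + B| = 9 (out of 17 total residues).

A + B = {3, 7, 8, 9, 10, 12, 13, 14, 15}


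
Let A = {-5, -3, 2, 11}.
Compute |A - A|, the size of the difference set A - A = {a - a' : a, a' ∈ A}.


A - A = {a - a' : a, a' ∈ A}; |A| = 4.
Bounds: 2|A|-1 ≤ |A - A| ≤ |A|² - |A| + 1, i.e. 7 ≤ |A - A| ≤ 13.
Note: 0 ∈ A - A always (from a - a). The set is symmetric: if d ∈ A - A then -d ∈ A - A.
Enumerate nonzero differences d = a - a' with a > a' (then include -d):
Positive differences: {2, 5, 7, 9, 14, 16}
Full difference set: {0} ∪ (positive diffs) ∪ (negative diffs).
|A - A| = 1 + 2·6 = 13 (matches direct enumeration: 13).

|A - A| = 13


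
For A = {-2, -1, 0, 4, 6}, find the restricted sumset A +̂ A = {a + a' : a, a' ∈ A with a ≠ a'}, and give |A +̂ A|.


Restricted sumset: A +̂ A = {a + a' : a ∈ A, a' ∈ A, a ≠ a'}.
Equivalently, take A + A and drop any sum 2a that is achievable ONLY as a + a for a ∈ A (i.e. sums representable only with equal summands).
Enumerate pairs (a, a') with a < a' (symmetric, so each unordered pair gives one sum; this covers all a ≠ a'):
  -2 + -1 = -3
  -2 + 0 = -2
  -2 + 4 = 2
  -2 + 6 = 4
  -1 + 0 = -1
  -1 + 4 = 3
  -1 + 6 = 5
  0 + 4 = 4
  0 + 6 = 6
  4 + 6 = 10
Collected distinct sums: {-3, -2, -1, 2, 3, 4, 5, 6, 10}
|A +̂ A| = 9
(Reference bound: |A +̂ A| ≥ 2|A| - 3 for |A| ≥ 2, with |A| = 5 giving ≥ 7.)

|A +̂ A| = 9


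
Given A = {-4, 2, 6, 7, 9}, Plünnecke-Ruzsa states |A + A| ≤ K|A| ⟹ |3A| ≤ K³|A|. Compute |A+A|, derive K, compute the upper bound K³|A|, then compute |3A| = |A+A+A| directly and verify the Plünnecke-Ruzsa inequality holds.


|A| = 5.
Step 1: Compute A + A by enumerating all 25 pairs.
A + A = {-8, -2, 2, 3, 4, 5, 8, 9, 11, 12, 13, 14, 15, 16, 18}, so |A + A| = 15.
Step 2: Doubling constant K = |A + A|/|A| = 15/5 = 15/5 ≈ 3.0000.
Step 3: Plünnecke-Ruzsa gives |3A| ≤ K³·|A| = (3.0000)³ · 5 ≈ 135.0000.
Step 4: Compute 3A = A + A + A directly by enumerating all triples (a,b,c) ∈ A³; |3A| = 29.
Step 5: Check 29 ≤ 135.0000? Yes ✓.

K = 15/5, Plünnecke-Ruzsa bound K³|A| ≈ 135.0000, |3A| = 29, inequality holds.


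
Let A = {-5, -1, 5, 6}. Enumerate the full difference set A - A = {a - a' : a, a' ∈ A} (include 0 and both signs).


A - A = {a - a' : a, a' ∈ A}.
Compute a - a' for each ordered pair (a, a'):
a = -5: -5--5=0, -5--1=-4, -5-5=-10, -5-6=-11
a = -1: -1--5=4, -1--1=0, -1-5=-6, -1-6=-7
a = 5: 5--5=10, 5--1=6, 5-5=0, 5-6=-1
a = 6: 6--5=11, 6--1=7, 6-5=1, 6-6=0
Collecting distinct values (and noting 0 appears from a-a):
A - A = {-11, -10, -7, -6, -4, -1, 0, 1, 4, 6, 7, 10, 11}
|A - A| = 13

A - A = {-11, -10, -7, -6, -4, -1, 0, 1, 4, 6, 7, 10, 11}


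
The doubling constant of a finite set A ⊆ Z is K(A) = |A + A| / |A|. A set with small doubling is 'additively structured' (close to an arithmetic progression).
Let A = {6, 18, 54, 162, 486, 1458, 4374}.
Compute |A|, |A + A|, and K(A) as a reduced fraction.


|A| = 7.
Compute A + A by enumerating all 49 pairs.
A + A = {12, 24, 36, 60, 72, 108, 168, 180, 216, 324, 492, 504, 540, 648, 972, 1464, 1476, 1512, 1620, 1944, 2916, 4380, 4392, 4428, 4536, 4860, 5832, 8748}, so |A + A| = 28.
K = |A + A| / |A| = 28/7 = 4/1 ≈ 4.0000.
Reference: AP of size 7 gives K = 13/7 ≈ 1.8571; a fully generic set of size 7 gives K ≈ 4.0000.

|A| = 7, |A + A| = 28, K = 28/7 = 4/1.


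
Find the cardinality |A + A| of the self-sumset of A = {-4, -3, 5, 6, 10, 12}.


A + A = {a + a' : a, a' ∈ A}; |A| = 6.
General bounds: 2|A| - 1 ≤ |A + A| ≤ |A|(|A|+1)/2, i.e. 11 ≤ |A + A| ≤ 21.
Lower bound 2|A|-1 is attained iff A is an arithmetic progression.
Enumerate sums a + a' for a ≤ a' (symmetric, so this suffices):
a = -4: -4+-4=-8, -4+-3=-7, -4+5=1, -4+6=2, -4+10=6, -4+12=8
a = -3: -3+-3=-6, -3+5=2, -3+6=3, -3+10=7, -3+12=9
a = 5: 5+5=10, 5+6=11, 5+10=15, 5+12=17
a = 6: 6+6=12, 6+10=16, 6+12=18
a = 10: 10+10=20, 10+12=22
a = 12: 12+12=24
Distinct sums: {-8, -7, -6, 1, 2, 3, 6, 7, 8, 9, 10, 11, 12, 15, 16, 17, 18, 20, 22, 24}
|A + A| = 20

|A + A| = 20


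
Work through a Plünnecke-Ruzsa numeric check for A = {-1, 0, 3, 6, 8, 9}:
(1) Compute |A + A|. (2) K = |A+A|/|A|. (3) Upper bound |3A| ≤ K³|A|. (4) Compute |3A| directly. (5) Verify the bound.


|A| = 6.
Step 1: Compute A + A by enumerating all 36 pairs.
A + A = {-2, -1, 0, 2, 3, 5, 6, 7, 8, 9, 11, 12, 14, 15, 16, 17, 18}, so |A + A| = 17.
Step 2: Doubling constant K = |A + A|/|A| = 17/6 = 17/6 ≈ 2.8333.
Step 3: Plünnecke-Ruzsa gives |3A| ≤ K³·|A| = (2.8333)³ · 6 ≈ 136.4722.
Step 4: Compute 3A = A + A + A directly by enumerating all triples (a,b,c) ∈ A³; |3A| = 31.
Step 5: Check 31 ≤ 136.4722? Yes ✓.

K = 17/6, Plünnecke-Ruzsa bound K³|A| ≈ 136.4722, |3A| = 31, inequality holds.


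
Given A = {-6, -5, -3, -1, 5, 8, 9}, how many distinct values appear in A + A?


A + A = {a + a' : a, a' ∈ A}; |A| = 7.
General bounds: 2|A| - 1 ≤ |A + A| ≤ |A|(|A|+1)/2, i.e. 13 ≤ |A + A| ≤ 28.
Lower bound 2|A|-1 is attained iff A is an arithmetic progression.
Enumerate sums a + a' for a ≤ a' (symmetric, so this suffices):
a = -6: -6+-6=-12, -6+-5=-11, -6+-3=-9, -6+-1=-7, -6+5=-1, -6+8=2, -6+9=3
a = -5: -5+-5=-10, -5+-3=-8, -5+-1=-6, -5+5=0, -5+8=3, -5+9=4
a = -3: -3+-3=-6, -3+-1=-4, -3+5=2, -3+8=5, -3+9=6
a = -1: -1+-1=-2, -1+5=4, -1+8=7, -1+9=8
a = 5: 5+5=10, 5+8=13, 5+9=14
a = 8: 8+8=16, 8+9=17
a = 9: 9+9=18
Distinct sums: {-12, -11, -10, -9, -8, -7, -6, -4, -2, -1, 0, 2, 3, 4, 5, 6, 7, 8, 10, 13, 14, 16, 17, 18}
|A + A| = 24

|A + A| = 24


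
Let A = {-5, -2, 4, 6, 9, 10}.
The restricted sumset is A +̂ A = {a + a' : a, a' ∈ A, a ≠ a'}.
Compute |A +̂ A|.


Restricted sumset: A +̂ A = {a + a' : a ∈ A, a' ∈ A, a ≠ a'}.
Equivalently, take A + A and drop any sum 2a that is achievable ONLY as a + a for a ∈ A (i.e. sums representable only with equal summands).
Enumerate pairs (a, a') with a < a' (symmetric, so each unordered pair gives one sum; this covers all a ≠ a'):
  -5 + -2 = -7
  -5 + 4 = -1
  -5 + 6 = 1
  -5 + 9 = 4
  -5 + 10 = 5
  -2 + 4 = 2
  -2 + 6 = 4
  -2 + 9 = 7
  -2 + 10 = 8
  4 + 6 = 10
  4 + 9 = 13
  4 + 10 = 14
  6 + 9 = 15
  6 + 10 = 16
  9 + 10 = 19
Collected distinct sums: {-7, -1, 1, 2, 4, 5, 7, 8, 10, 13, 14, 15, 16, 19}
|A +̂ A| = 14
(Reference bound: |A +̂ A| ≥ 2|A| - 3 for |A| ≥ 2, with |A| = 6 giving ≥ 9.)

|A +̂ A| = 14


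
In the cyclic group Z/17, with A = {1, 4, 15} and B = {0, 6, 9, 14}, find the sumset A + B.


Work in Z/17Z: reduce every sum a + b modulo 17.
Enumerate all 12 pairs:
a = 1: 1+0=1, 1+6=7, 1+9=10, 1+14=15
a = 4: 4+0=4, 4+6=10, 4+9=13, 4+14=1
a = 15: 15+0=15, 15+6=4, 15+9=7, 15+14=12
Distinct residues collected: {1, 4, 7, 10, 12, 13, 15}
|A + B| = 7 (out of 17 total residues).

A + B = {1, 4, 7, 10, 12, 13, 15}


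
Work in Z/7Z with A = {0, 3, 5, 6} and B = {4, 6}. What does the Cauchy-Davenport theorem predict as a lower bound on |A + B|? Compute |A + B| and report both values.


Cauchy-Davenport: |A + B| ≥ min(p, |A| + |B| - 1) for A, B nonempty in Z/pZ.
|A| = 4, |B| = 2, p = 7.
CD lower bound = min(7, 4 + 2 - 1) = min(7, 5) = 5.
Compute A + B mod 7 directly:
a = 0: 0+4=4, 0+6=6
a = 3: 3+4=0, 3+6=2
a = 5: 5+4=2, 5+6=4
a = 6: 6+4=3, 6+6=5
A + B = {0, 2, 3, 4, 5, 6}, so |A + B| = 6.
Verify: 6 ≥ 5? Yes ✓.

CD lower bound = 5, actual |A + B| = 6.


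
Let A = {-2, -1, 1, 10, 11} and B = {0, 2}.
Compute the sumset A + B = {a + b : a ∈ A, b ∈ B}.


A + B = {a + b : a ∈ A, b ∈ B}.
Enumerate all |A|·|B| = 5·2 = 10 pairs (a, b) and collect distinct sums.
a = -2: -2+0=-2, -2+2=0
a = -1: -1+0=-1, -1+2=1
a = 1: 1+0=1, 1+2=3
a = 10: 10+0=10, 10+2=12
a = 11: 11+0=11, 11+2=13
Collecting distinct sums: A + B = {-2, -1, 0, 1, 3, 10, 11, 12, 13}
|A + B| = 9

A + B = {-2, -1, 0, 1, 3, 10, 11, 12, 13}


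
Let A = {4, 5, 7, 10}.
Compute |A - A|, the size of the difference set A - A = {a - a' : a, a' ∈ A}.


A - A = {a - a' : a, a' ∈ A}; |A| = 4.
Bounds: 2|A|-1 ≤ |A - A| ≤ |A|² - |A| + 1, i.e. 7 ≤ |A - A| ≤ 13.
Note: 0 ∈ A - A always (from a - a). The set is symmetric: if d ∈ A - A then -d ∈ A - A.
Enumerate nonzero differences d = a - a' with a > a' (then include -d):
Positive differences: {1, 2, 3, 5, 6}
Full difference set: {0} ∪ (positive diffs) ∪ (negative diffs).
|A - A| = 1 + 2·5 = 11 (matches direct enumeration: 11).

|A - A| = 11


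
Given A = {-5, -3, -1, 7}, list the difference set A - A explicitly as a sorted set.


A - A = {a - a' : a, a' ∈ A}.
Compute a - a' for each ordered pair (a, a'):
a = -5: -5--5=0, -5--3=-2, -5--1=-4, -5-7=-12
a = -3: -3--5=2, -3--3=0, -3--1=-2, -3-7=-10
a = -1: -1--5=4, -1--3=2, -1--1=0, -1-7=-8
a = 7: 7--5=12, 7--3=10, 7--1=8, 7-7=0
Collecting distinct values (and noting 0 appears from a-a):
A - A = {-12, -10, -8, -4, -2, 0, 2, 4, 8, 10, 12}
|A - A| = 11

A - A = {-12, -10, -8, -4, -2, 0, 2, 4, 8, 10, 12}


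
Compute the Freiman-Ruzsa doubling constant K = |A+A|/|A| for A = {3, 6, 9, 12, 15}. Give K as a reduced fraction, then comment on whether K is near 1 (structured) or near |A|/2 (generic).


|A| = 5.
Compute A + A by enumerating all 25 pairs.
A + A = {6, 9, 12, 15, 18, 21, 24, 27, 30}, so |A + A| = 9.
K = |A + A| / |A| = 9/5 (already in lowest terms) ≈ 1.8000.
Reference: AP of size 5 gives K = 9/5 ≈ 1.8000; a fully generic set of size 5 gives K ≈ 3.0000.

|A| = 5, |A + A| = 9, K = 9/5.


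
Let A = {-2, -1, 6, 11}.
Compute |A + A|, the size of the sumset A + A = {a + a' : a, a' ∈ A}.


A + A = {a + a' : a, a' ∈ A}; |A| = 4.
General bounds: 2|A| - 1 ≤ |A + A| ≤ |A|(|A|+1)/2, i.e. 7 ≤ |A + A| ≤ 10.
Lower bound 2|A|-1 is attained iff A is an arithmetic progression.
Enumerate sums a + a' for a ≤ a' (symmetric, so this suffices):
a = -2: -2+-2=-4, -2+-1=-3, -2+6=4, -2+11=9
a = -1: -1+-1=-2, -1+6=5, -1+11=10
a = 6: 6+6=12, 6+11=17
a = 11: 11+11=22
Distinct sums: {-4, -3, -2, 4, 5, 9, 10, 12, 17, 22}
|A + A| = 10

|A + A| = 10


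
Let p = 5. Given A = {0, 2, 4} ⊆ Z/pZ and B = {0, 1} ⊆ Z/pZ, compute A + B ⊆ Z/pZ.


Work in Z/5Z: reduce every sum a + b modulo 5.
Enumerate all 6 pairs:
a = 0: 0+0=0, 0+1=1
a = 2: 2+0=2, 2+1=3
a = 4: 4+0=4, 4+1=0
Distinct residues collected: {0, 1, 2, 3, 4}
|A + B| = 5 (out of 5 total residues).

A + B = {0, 1, 2, 3, 4}


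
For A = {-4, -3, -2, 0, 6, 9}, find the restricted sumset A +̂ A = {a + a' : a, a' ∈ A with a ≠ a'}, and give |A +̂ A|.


Restricted sumset: A +̂ A = {a + a' : a ∈ A, a' ∈ A, a ≠ a'}.
Equivalently, take A + A and drop any sum 2a that is achievable ONLY as a + a for a ∈ A (i.e. sums representable only with equal summands).
Enumerate pairs (a, a') with a < a' (symmetric, so each unordered pair gives one sum; this covers all a ≠ a'):
  -4 + -3 = -7
  -4 + -2 = -6
  -4 + 0 = -4
  -4 + 6 = 2
  -4 + 9 = 5
  -3 + -2 = -5
  -3 + 0 = -3
  -3 + 6 = 3
  -3 + 9 = 6
  -2 + 0 = -2
  -2 + 6 = 4
  -2 + 9 = 7
  0 + 6 = 6
  0 + 9 = 9
  6 + 9 = 15
Collected distinct sums: {-7, -6, -5, -4, -3, -2, 2, 3, 4, 5, 6, 7, 9, 15}
|A +̂ A| = 14
(Reference bound: |A +̂ A| ≥ 2|A| - 3 for |A| ≥ 2, with |A| = 6 giving ≥ 9.)

|A +̂ A| = 14


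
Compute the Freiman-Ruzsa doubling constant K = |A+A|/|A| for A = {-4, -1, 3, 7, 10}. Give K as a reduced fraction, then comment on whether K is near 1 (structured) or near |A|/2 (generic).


|A| = 5.
Compute A + A by enumerating all 25 pairs.
A + A = {-8, -5, -2, -1, 2, 3, 6, 9, 10, 13, 14, 17, 20}, so |A + A| = 13.
K = |A + A| / |A| = 13/5 (already in lowest terms) ≈ 2.6000.
Reference: AP of size 5 gives K = 9/5 ≈ 1.8000; a fully generic set of size 5 gives K ≈ 3.0000.

|A| = 5, |A + A| = 13, K = 13/5.


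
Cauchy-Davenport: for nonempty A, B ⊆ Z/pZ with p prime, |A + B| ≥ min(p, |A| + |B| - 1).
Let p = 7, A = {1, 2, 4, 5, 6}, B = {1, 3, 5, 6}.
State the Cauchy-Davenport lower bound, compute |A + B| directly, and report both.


Cauchy-Davenport: |A + B| ≥ min(p, |A| + |B| - 1) for A, B nonempty in Z/pZ.
|A| = 5, |B| = 4, p = 7.
CD lower bound = min(7, 5 + 4 - 1) = min(7, 8) = 7.
Compute A + B mod 7 directly:
a = 1: 1+1=2, 1+3=4, 1+5=6, 1+6=0
a = 2: 2+1=3, 2+3=5, 2+5=0, 2+6=1
a = 4: 4+1=5, 4+3=0, 4+5=2, 4+6=3
a = 5: 5+1=6, 5+3=1, 5+5=3, 5+6=4
a = 6: 6+1=0, 6+3=2, 6+5=4, 6+6=5
A + B = {0, 1, 2, 3, 4, 5, 6}, so |A + B| = 7.
Verify: 7 ≥ 7? Yes ✓.

CD lower bound = 7, actual |A + B| = 7.


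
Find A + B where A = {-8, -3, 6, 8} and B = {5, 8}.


A + B = {a + b : a ∈ A, b ∈ B}.
Enumerate all |A|·|B| = 4·2 = 8 pairs (a, b) and collect distinct sums.
a = -8: -8+5=-3, -8+8=0
a = -3: -3+5=2, -3+8=5
a = 6: 6+5=11, 6+8=14
a = 8: 8+5=13, 8+8=16
Collecting distinct sums: A + B = {-3, 0, 2, 5, 11, 13, 14, 16}
|A + B| = 8

A + B = {-3, 0, 2, 5, 11, 13, 14, 16}


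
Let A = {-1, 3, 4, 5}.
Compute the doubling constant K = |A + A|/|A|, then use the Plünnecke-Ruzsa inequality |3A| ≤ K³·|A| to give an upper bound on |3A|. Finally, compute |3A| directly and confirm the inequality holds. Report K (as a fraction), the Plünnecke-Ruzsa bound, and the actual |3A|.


|A| = 4.
Step 1: Compute A + A by enumerating all 16 pairs.
A + A = {-2, 2, 3, 4, 6, 7, 8, 9, 10}, so |A + A| = 9.
Step 2: Doubling constant K = |A + A|/|A| = 9/4 = 9/4 ≈ 2.2500.
Step 3: Plünnecke-Ruzsa gives |3A| ≤ K³·|A| = (2.2500)³ · 4 ≈ 45.5625.
Step 4: Compute 3A = A + A + A directly by enumerating all triples (a,b,c) ∈ A³; |3A| = 15.
Step 5: Check 15 ≤ 45.5625? Yes ✓.

K = 9/4, Plünnecke-Ruzsa bound K³|A| ≈ 45.5625, |3A| = 15, inequality holds.


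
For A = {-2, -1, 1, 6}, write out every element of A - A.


A - A = {a - a' : a, a' ∈ A}.
Compute a - a' for each ordered pair (a, a'):
a = -2: -2--2=0, -2--1=-1, -2-1=-3, -2-6=-8
a = -1: -1--2=1, -1--1=0, -1-1=-2, -1-6=-7
a = 1: 1--2=3, 1--1=2, 1-1=0, 1-6=-5
a = 6: 6--2=8, 6--1=7, 6-1=5, 6-6=0
Collecting distinct values (and noting 0 appears from a-a):
A - A = {-8, -7, -5, -3, -2, -1, 0, 1, 2, 3, 5, 7, 8}
|A - A| = 13

A - A = {-8, -7, -5, -3, -2, -1, 0, 1, 2, 3, 5, 7, 8}


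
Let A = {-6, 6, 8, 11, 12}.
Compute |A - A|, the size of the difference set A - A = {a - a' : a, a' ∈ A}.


A - A = {a - a' : a, a' ∈ A}; |A| = 5.
Bounds: 2|A|-1 ≤ |A - A| ≤ |A|² - |A| + 1, i.e. 9 ≤ |A - A| ≤ 21.
Note: 0 ∈ A - A always (from a - a). The set is symmetric: if d ∈ A - A then -d ∈ A - A.
Enumerate nonzero differences d = a - a' with a > a' (then include -d):
Positive differences: {1, 2, 3, 4, 5, 6, 12, 14, 17, 18}
Full difference set: {0} ∪ (positive diffs) ∪ (negative diffs).
|A - A| = 1 + 2·10 = 21 (matches direct enumeration: 21).

|A - A| = 21


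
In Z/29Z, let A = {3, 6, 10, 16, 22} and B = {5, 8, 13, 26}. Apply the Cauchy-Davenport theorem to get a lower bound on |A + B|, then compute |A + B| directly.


Cauchy-Davenport: |A + B| ≥ min(p, |A| + |B| - 1) for A, B nonempty in Z/pZ.
|A| = 5, |B| = 4, p = 29.
CD lower bound = min(29, 5 + 4 - 1) = min(29, 8) = 8.
Compute A + B mod 29 directly:
a = 3: 3+5=8, 3+8=11, 3+13=16, 3+26=0
a = 6: 6+5=11, 6+8=14, 6+13=19, 6+26=3
a = 10: 10+5=15, 10+8=18, 10+13=23, 10+26=7
a = 16: 16+5=21, 16+8=24, 16+13=0, 16+26=13
a = 22: 22+5=27, 22+8=1, 22+13=6, 22+26=19
A + B = {0, 1, 3, 6, 7, 8, 11, 13, 14, 15, 16, 18, 19, 21, 23, 24, 27}, so |A + B| = 17.
Verify: 17 ≥ 8? Yes ✓.

CD lower bound = 8, actual |A + B| = 17.


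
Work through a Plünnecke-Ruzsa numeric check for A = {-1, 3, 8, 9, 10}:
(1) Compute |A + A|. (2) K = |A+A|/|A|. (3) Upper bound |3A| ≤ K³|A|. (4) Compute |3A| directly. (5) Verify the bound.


|A| = 5.
Step 1: Compute A + A by enumerating all 25 pairs.
A + A = {-2, 2, 6, 7, 8, 9, 11, 12, 13, 16, 17, 18, 19, 20}, so |A + A| = 14.
Step 2: Doubling constant K = |A + A|/|A| = 14/5 = 14/5 ≈ 2.8000.
Step 3: Plünnecke-Ruzsa gives |3A| ≤ K³·|A| = (2.8000)³ · 5 ≈ 109.7600.
Step 4: Compute 3A = A + A + A directly by enumerating all triples (a,b,c) ∈ A³; |3A| = 27.
Step 5: Check 27 ≤ 109.7600? Yes ✓.

K = 14/5, Plünnecke-Ruzsa bound K³|A| ≈ 109.7600, |3A| = 27, inequality holds.


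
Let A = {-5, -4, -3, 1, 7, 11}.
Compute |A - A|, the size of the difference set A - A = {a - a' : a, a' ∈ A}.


A - A = {a - a' : a, a' ∈ A}; |A| = 6.
Bounds: 2|A|-1 ≤ |A - A| ≤ |A|² - |A| + 1, i.e. 11 ≤ |A - A| ≤ 31.
Note: 0 ∈ A - A always (from a - a). The set is symmetric: if d ∈ A - A then -d ∈ A - A.
Enumerate nonzero differences d = a - a' with a > a' (then include -d):
Positive differences: {1, 2, 4, 5, 6, 10, 11, 12, 14, 15, 16}
Full difference set: {0} ∪ (positive diffs) ∪ (negative diffs).
|A - A| = 1 + 2·11 = 23 (matches direct enumeration: 23).

|A - A| = 23


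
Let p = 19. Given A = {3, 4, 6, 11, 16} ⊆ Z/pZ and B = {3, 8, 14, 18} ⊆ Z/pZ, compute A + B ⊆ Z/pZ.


Work in Z/19Z: reduce every sum a + b modulo 19.
Enumerate all 20 pairs:
a = 3: 3+3=6, 3+8=11, 3+14=17, 3+18=2
a = 4: 4+3=7, 4+8=12, 4+14=18, 4+18=3
a = 6: 6+3=9, 6+8=14, 6+14=1, 6+18=5
a = 11: 11+3=14, 11+8=0, 11+14=6, 11+18=10
a = 16: 16+3=0, 16+8=5, 16+14=11, 16+18=15
Distinct residues collected: {0, 1, 2, 3, 5, 6, 7, 9, 10, 11, 12, 14, 15, 17, 18}
|A + B| = 15 (out of 19 total residues).

A + B = {0, 1, 2, 3, 5, 6, 7, 9, 10, 11, 12, 14, 15, 17, 18}


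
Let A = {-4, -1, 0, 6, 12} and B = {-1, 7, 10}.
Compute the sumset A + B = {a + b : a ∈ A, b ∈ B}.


A + B = {a + b : a ∈ A, b ∈ B}.
Enumerate all |A|·|B| = 5·3 = 15 pairs (a, b) and collect distinct sums.
a = -4: -4+-1=-5, -4+7=3, -4+10=6
a = -1: -1+-1=-2, -1+7=6, -1+10=9
a = 0: 0+-1=-1, 0+7=7, 0+10=10
a = 6: 6+-1=5, 6+7=13, 6+10=16
a = 12: 12+-1=11, 12+7=19, 12+10=22
Collecting distinct sums: A + B = {-5, -2, -1, 3, 5, 6, 7, 9, 10, 11, 13, 16, 19, 22}
|A + B| = 14

A + B = {-5, -2, -1, 3, 5, 6, 7, 9, 10, 11, 13, 16, 19, 22}


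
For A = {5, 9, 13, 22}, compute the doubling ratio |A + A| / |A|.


|A| = 4.
Compute A + A by enumerating all 16 pairs.
A + A = {10, 14, 18, 22, 26, 27, 31, 35, 44}, so |A + A| = 9.
K = |A + A| / |A| = 9/4 (already in lowest terms) ≈ 2.2500.
Reference: AP of size 4 gives K = 7/4 ≈ 1.7500; a fully generic set of size 4 gives K ≈ 2.5000.

|A| = 4, |A + A| = 9, K = 9/4.


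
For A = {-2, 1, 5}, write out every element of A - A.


A - A = {a - a' : a, a' ∈ A}.
Compute a - a' for each ordered pair (a, a'):
a = -2: -2--2=0, -2-1=-3, -2-5=-7
a = 1: 1--2=3, 1-1=0, 1-5=-4
a = 5: 5--2=7, 5-1=4, 5-5=0
Collecting distinct values (and noting 0 appears from a-a):
A - A = {-7, -4, -3, 0, 3, 4, 7}
|A - A| = 7

A - A = {-7, -4, -3, 0, 3, 4, 7}


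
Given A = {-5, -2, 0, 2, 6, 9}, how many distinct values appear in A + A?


A + A = {a + a' : a, a' ∈ A}; |A| = 6.
General bounds: 2|A| - 1 ≤ |A + A| ≤ |A|(|A|+1)/2, i.e. 11 ≤ |A + A| ≤ 21.
Lower bound 2|A|-1 is attained iff A is an arithmetic progression.
Enumerate sums a + a' for a ≤ a' (symmetric, so this suffices):
a = -5: -5+-5=-10, -5+-2=-7, -5+0=-5, -5+2=-3, -5+6=1, -5+9=4
a = -2: -2+-2=-4, -2+0=-2, -2+2=0, -2+6=4, -2+9=7
a = 0: 0+0=0, 0+2=2, 0+6=6, 0+9=9
a = 2: 2+2=4, 2+6=8, 2+9=11
a = 6: 6+6=12, 6+9=15
a = 9: 9+9=18
Distinct sums: {-10, -7, -5, -4, -3, -2, 0, 1, 2, 4, 6, 7, 8, 9, 11, 12, 15, 18}
|A + A| = 18

|A + A| = 18


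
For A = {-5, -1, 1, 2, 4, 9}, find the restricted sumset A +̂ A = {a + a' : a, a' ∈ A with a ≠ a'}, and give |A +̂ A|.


Restricted sumset: A +̂ A = {a + a' : a ∈ A, a' ∈ A, a ≠ a'}.
Equivalently, take A + A and drop any sum 2a that is achievable ONLY as a + a for a ∈ A (i.e. sums representable only with equal summands).
Enumerate pairs (a, a') with a < a' (symmetric, so each unordered pair gives one sum; this covers all a ≠ a'):
  -5 + -1 = -6
  -5 + 1 = -4
  -5 + 2 = -3
  -5 + 4 = -1
  -5 + 9 = 4
  -1 + 1 = 0
  -1 + 2 = 1
  -1 + 4 = 3
  -1 + 9 = 8
  1 + 2 = 3
  1 + 4 = 5
  1 + 9 = 10
  2 + 4 = 6
  2 + 9 = 11
  4 + 9 = 13
Collected distinct sums: {-6, -4, -3, -1, 0, 1, 3, 4, 5, 6, 8, 10, 11, 13}
|A +̂ A| = 14
(Reference bound: |A +̂ A| ≥ 2|A| - 3 for |A| ≥ 2, with |A| = 6 giving ≥ 9.)

|A +̂ A| = 14


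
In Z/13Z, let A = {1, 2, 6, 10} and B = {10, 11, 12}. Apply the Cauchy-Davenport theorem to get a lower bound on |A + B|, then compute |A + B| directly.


Cauchy-Davenport: |A + B| ≥ min(p, |A| + |B| - 1) for A, B nonempty in Z/pZ.
|A| = 4, |B| = 3, p = 13.
CD lower bound = min(13, 4 + 3 - 1) = min(13, 6) = 6.
Compute A + B mod 13 directly:
a = 1: 1+10=11, 1+11=12, 1+12=0
a = 2: 2+10=12, 2+11=0, 2+12=1
a = 6: 6+10=3, 6+11=4, 6+12=5
a = 10: 10+10=7, 10+11=8, 10+12=9
A + B = {0, 1, 3, 4, 5, 7, 8, 9, 11, 12}, so |A + B| = 10.
Verify: 10 ≥ 6? Yes ✓.

CD lower bound = 6, actual |A + B| = 10.


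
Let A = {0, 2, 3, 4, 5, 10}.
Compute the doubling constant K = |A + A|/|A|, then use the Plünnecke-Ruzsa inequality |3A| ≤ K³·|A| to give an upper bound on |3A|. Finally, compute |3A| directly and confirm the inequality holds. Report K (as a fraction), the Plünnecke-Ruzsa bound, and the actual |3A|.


|A| = 6.
Step 1: Compute A + A by enumerating all 36 pairs.
A + A = {0, 2, 3, 4, 5, 6, 7, 8, 9, 10, 12, 13, 14, 15, 20}, so |A + A| = 15.
Step 2: Doubling constant K = |A + A|/|A| = 15/6 = 15/6 ≈ 2.5000.
Step 3: Plünnecke-Ruzsa gives |3A| ≤ K³·|A| = (2.5000)³ · 6 ≈ 93.7500.
Step 4: Compute 3A = A + A + A directly by enumerating all triples (a,b,c) ∈ A³; |3A| = 25.
Step 5: Check 25 ≤ 93.7500? Yes ✓.

K = 15/6, Plünnecke-Ruzsa bound K³|A| ≈ 93.7500, |3A| = 25, inequality holds.


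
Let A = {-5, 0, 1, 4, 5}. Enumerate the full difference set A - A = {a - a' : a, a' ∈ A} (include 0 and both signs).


A - A = {a - a' : a, a' ∈ A}.
Compute a - a' for each ordered pair (a, a'):
a = -5: -5--5=0, -5-0=-5, -5-1=-6, -5-4=-9, -5-5=-10
a = 0: 0--5=5, 0-0=0, 0-1=-1, 0-4=-4, 0-5=-5
a = 1: 1--5=6, 1-0=1, 1-1=0, 1-4=-3, 1-5=-4
a = 4: 4--5=9, 4-0=4, 4-1=3, 4-4=0, 4-5=-1
a = 5: 5--5=10, 5-0=5, 5-1=4, 5-4=1, 5-5=0
Collecting distinct values (and noting 0 appears from a-a):
A - A = {-10, -9, -6, -5, -4, -3, -1, 0, 1, 3, 4, 5, 6, 9, 10}
|A - A| = 15

A - A = {-10, -9, -6, -5, -4, -3, -1, 0, 1, 3, 4, 5, 6, 9, 10}


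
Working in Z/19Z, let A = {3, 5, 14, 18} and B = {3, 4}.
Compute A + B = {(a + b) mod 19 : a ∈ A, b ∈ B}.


Work in Z/19Z: reduce every sum a + b modulo 19.
Enumerate all 8 pairs:
a = 3: 3+3=6, 3+4=7
a = 5: 5+3=8, 5+4=9
a = 14: 14+3=17, 14+4=18
a = 18: 18+3=2, 18+4=3
Distinct residues collected: {2, 3, 6, 7, 8, 9, 17, 18}
|A + B| = 8 (out of 19 total residues).

A + B = {2, 3, 6, 7, 8, 9, 17, 18}


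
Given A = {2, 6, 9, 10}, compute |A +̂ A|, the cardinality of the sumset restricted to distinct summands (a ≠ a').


Restricted sumset: A +̂ A = {a + a' : a ∈ A, a' ∈ A, a ≠ a'}.
Equivalently, take A + A and drop any sum 2a that is achievable ONLY as a + a for a ∈ A (i.e. sums representable only with equal summands).
Enumerate pairs (a, a') with a < a' (symmetric, so each unordered pair gives one sum; this covers all a ≠ a'):
  2 + 6 = 8
  2 + 9 = 11
  2 + 10 = 12
  6 + 9 = 15
  6 + 10 = 16
  9 + 10 = 19
Collected distinct sums: {8, 11, 12, 15, 16, 19}
|A +̂ A| = 6
(Reference bound: |A +̂ A| ≥ 2|A| - 3 for |A| ≥ 2, with |A| = 4 giving ≥ 5.)

|A +̂ A| = 6


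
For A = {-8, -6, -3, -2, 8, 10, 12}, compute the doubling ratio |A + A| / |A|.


|A| = 7.
Compute A + A by enumerating all 49 pairs.
A + A = {-16, -14, -12, -11, -10, -9, -8, -6, -5, -4, 0, 2, 4, 5, 6, 7, 8, 9, 10, 16, 18, 20, 22, 24}, so |A + A| = 24.
K = |A + A| / |A| = 24/7 (already in lowest terms) ≈ 3.4286.
Reference: AP of size 7 gives K = 13/7 ≈ 1.8571; a fully generic set of size 7 gives K ≈ 4.0000.

|A| = 7, |A + A| = 24, K = 24/7.


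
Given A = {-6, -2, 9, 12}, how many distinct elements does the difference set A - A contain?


A - A = {a - a' : a, a' ∈ A}; |A| = 4.
Bounds: 2|A|-1 ≤ |A - A| ≤ |A|² - |A| + 1, i.e. 7 ≤ |A - A| ≤ 13.
Note: 0 ∈ A - A always (from a - a). The set is symmetric: if d ∈ A - A then -d ∈ A - A.
Enumerate nonzero differences d = a - a' with a > a' (then include -d):
Positive differences: {3, 4, 11, 14, 15, 18}
Full difference set: {0} ∪ (positive diffs) ∪ (negative diffs).
|A - A| = 1 + 2·6 = 13 (matches direct enumeration: 13).

|A - A| = 13


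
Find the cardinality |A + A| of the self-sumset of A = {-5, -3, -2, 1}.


A + A = {a + a' : a, a' ∈ A}; |A| = 4.
General bounds: 2|A| - 1 ≤ |A + A| ≤ |A|(|A|+1)/2, i.e. 7 ≤ |A + A| ≤ 10.
Lower bound 2|A|-1 is attained iff A is an arithmetic progression.
Enumerate sums a + a' for a ≤ a' (symmetric, so this suffices):
a = -5: -5+-5=-10, -5+-3=-8, -5+-2=-7, -5+1=-4
a = -3: -3+-3=-6, -3+-2=-5, -3+1=-2
a = -2: -2+-2=-4, -2+1=-1
a = 1: 1+1=2
Distinct sums: {-10, -8, -7, -6, -5, -4, -2, -1, 2}
|A + A| = 9

|A + A| = 9


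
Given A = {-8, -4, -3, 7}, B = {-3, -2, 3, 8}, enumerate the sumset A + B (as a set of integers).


A + B = {a + b : a ∈ A, b ∈ B}.
Enumerate all |A|·|B| = 4·4 = 16 pairs (a, b) and collect distinct sums.
a = -8: -8+-3=-11, -8+-2=-10, -8+3=-5, -8+8=0
a = -4: -4+-3=-7, -4+-2=-6, -4+3=-1, -4+8=4
a = -3: -3+-3=-6, -3+-2=-5, -3+3=0, -3+8=5
a = 7: 7+-3=4, 7+-2=5, 7+3=10, 7+8=15
Collecting distinct sums: A + B = {-11, -10, -7, -6, -5, -1, 0, 4, 5, 10, 15}
|A + B| = 11

A + B = {-11, -10, -7, -6, -5, -1, 0, 4, 5, 10, 15}


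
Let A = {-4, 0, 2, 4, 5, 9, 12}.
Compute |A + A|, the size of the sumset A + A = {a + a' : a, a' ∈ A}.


A + A = {a + a' : a, a' ∈ A}; |A| = 7.
General bounds: 2|A| - 1 ≤ |A + A| ≤ |A|(|A|+1)/2, i.e. 13 ≤ |A + A| ≤ 28.
Lower bound 2|A|-1 is attained iff A is an arithmetic progression.
Enumerate sums a + a' for a ≤ a' (symmetric, so this suffices):
a = -4: -4+-4=-8, -4+0=-4, -4+2=-2, -4+4=0, -4+5=1, -4+9=5, -4+12=8
a = 0: 0+0=0, 0+2=2, 0+4=4, 0+5=5, 0+9=9, 0+12=12
a = 2: 2+2=4, 2+4=6, 2+5=7, 2+9=11, 2+12=14
a = 4: 4+4=8, 4+5=9, 4+9=13, 4+12=16
a = 5: 5+5=10, 5+9=14, 5+12=17
a = 9: 9+9=18, 9+12=21
a = 12: 12+12=24
Distinct sums: {-8, -4, -2, 0, 1, 2, 4, 5, 6, 7, 8, 9, 10, 11, 12, 13, 14, 16, 17, 18, 21, 24}
|A + A| = 22

|A + A| = 22


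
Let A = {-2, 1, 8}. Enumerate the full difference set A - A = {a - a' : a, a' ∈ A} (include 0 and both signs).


A - A = {a - a' : a, a' ∈ A}.
Compute a - a' for each ordered pair (a, a'):
a = -2: -2--2=0, -2-1=-3, -2-8=-10
a = 1: 1--2=3, 1-1=0, 1-8=-7
a = 8: 8--2=10, 8-1=7, 8-8=0
Collecting distinct values (and noting 0 appears from a-a):
A - A = {-10, -7, -3, 0, 3, 7, 10}
|A - A| = 7

A - A = {-10, -7, -3, 0, 3, 7, 10}


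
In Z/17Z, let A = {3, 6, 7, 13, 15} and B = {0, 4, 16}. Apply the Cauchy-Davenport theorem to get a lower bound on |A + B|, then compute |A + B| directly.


Cauchy-Davenport: |A + B| ≥ min(p, |A| + |B| - 1) for A, B nonempty in Z/pZ.
|A| = 5, |B| = 3, p = 17.
CD lower bound = min(17, 5 + 3 - 1) = min(17, 7) = 7.
Compute A + B mod 17 directly:
a = 3: 3+0=3, 3+4=7, 3+16=2
a = 6: 6+0=6, 6+4=10, 6+16=5
a = 7: 7+0=7, 7+4=11, 7+16=6
a = 13: 13+0=13, 13+4=0, 13+16=12
a = 15: 15+0=15, 15+4=2, 15+16=14
A + B = {0, 2, 3, 5, 6, 7, 10, 11, 12, 13, 14, 15}, so |A + B| = 12.
Verify: 12 ≥ 7? Yes ✓.

CD lower bound = 7, actual |A + B| = 12.


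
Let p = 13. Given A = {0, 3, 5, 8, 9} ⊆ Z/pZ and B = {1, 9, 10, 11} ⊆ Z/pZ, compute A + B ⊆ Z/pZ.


Work in Z/13Z: reduce every sum a + b modulo 13.
Enumerate all 20 pairs:
a = 0: 0+1=1, 0+9=9, 0+10=10, 0+11=11
a = 3: 3+1=4, 3+9=12, 3+10=0, 3+11=1
a = 5: 5+1=6, 5+9=1, 5+10=2, 5+11=3
a = 8: 8+1=9, 8+9=4, 8+10=5, 8+11=6
a = 9: 9+1=10, 9+9=5, 9+10=6, 9+11=7
Distinct residues collected: {0, 1, 2, 3, 4, 5, 6, 7, 9, 10, 11, 12}
|A + B| = 12 (out of 13 total residues).

A + B = {0, 1, 2, 3, 4, 5, 6, 7, 9, 10, 11, 12}


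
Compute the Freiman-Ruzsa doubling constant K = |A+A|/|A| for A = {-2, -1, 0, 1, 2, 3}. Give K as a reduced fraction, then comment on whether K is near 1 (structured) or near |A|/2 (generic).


|A| = 6.
Compute A + A by enumerating all 36 pairs.
A + A = {-4, -3, -2, -1, 0, 1, 2, 3, 4, 5, 6}, so |A + A| = 11.
K = |A + A| / |A| = 11/6 (already in lowest terms) ≈ 1.8333.
Reference: AP of size 6 gives K = 11/6 ≈ 1.8333; a fully generic set of size 6 gives K ≈ 3.5000.

|A| = 6, |A + A| = 11, K = 11/6.


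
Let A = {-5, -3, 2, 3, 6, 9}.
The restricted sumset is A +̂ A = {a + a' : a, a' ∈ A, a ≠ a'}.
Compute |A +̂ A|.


Restricted sumset: A +̂ A = {a + a' : a ∈ A, a' ∈ A, a ≠ a'}.
Equivalently, take A + A and drop any sum 2a that is achievable ONLY as a + a for a ∈ A (i.e. sums representable only with equal summands).
Enumerate pairs (a, a') with a < a' (symmetric, so each unordered pair gives one sum; this covers all a ≠ a'):
  -5 + -3 = -8
  -5 + 2 = -3
  -5 + 3 = -2
  -5 + 6 = 1
  -5 + 9 = 4
  -3 + 2 = -1
  -3 + 3 = 0
  -3 + 6 = 3
  -3 + 9 = 6
  2 + 3 = 5
  2 + 6 = 8
  2 + 9 = 11
  3 + 6 = 9
  3 + 9 = 12
  6 + 9 = 15
Collected distinct sums: {-8, -3, -2, -1, 0, 1, 3, 4, 5, 6, 8, 9, 11, 12, 15}
|A +̂ A| = 15
(Reference bound: |A +̂ A| ≥ 2|A| - 3 for |A| ≥ 2, with |A| = 6 giving ≥ 9.)

|A +̂ A| = 15


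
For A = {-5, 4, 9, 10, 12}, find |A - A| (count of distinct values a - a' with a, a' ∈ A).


A - A = {a - a' : a, a' ∈ A}; |A| = 5.
Bounds: 2|A|-1 ≤ |A - A| ≤ |A|² - |A| + 1, i.e. 9 ≤ |A - A| ≤ 21.
Note: 0 ∈ A - A always (from a - a). The set is symmetric: if d ∈ A - A then -d ∈ A - A.
Enumerate nonzero differences d = a - a' with a > a' (then include -d):
Positive differences: {1, 2, 3, 5, 6, 8, 9, 14, 15, 17}
Full difference set: {0} ∪ (positive diffs) ∪ (negative diffs).
|A - A| = 1 + 2·10 = 21 (matches direct enumeration: 21).

|A - A| = 21


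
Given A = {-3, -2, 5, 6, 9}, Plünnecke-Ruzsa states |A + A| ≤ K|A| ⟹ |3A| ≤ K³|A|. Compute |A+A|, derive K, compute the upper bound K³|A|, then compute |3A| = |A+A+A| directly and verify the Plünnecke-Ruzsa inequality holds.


|A| = 5.
Step 1: Compute A + A by enumerating all 25 pairs.
A + A = {-6, -5, -4, 2, 3, 4, 6, 7, 10, 11, 12, 14, 15, 18}, so |A + A| = 14.
Step 2: Doubling constant K = |A + A|/|A| = 14/5 = 14/5 ≈ 2.8000.
Step 3: Plünnecke-Ruzsa gives |3A| ≤ K³·|A| = (2.8000)³ · 5 ≈ 109.7600.
Step 4: Compute 3A = A + A + A directly by enumerating all triples (a,b,c) ∈ A³; |3A| = 28.
Step 5: Check 28 ≤ 109.7600? Yes ✓.

K = 14/5, Plünnecke-Ruzsa bound K³|A| ≈ 109.7600, |3A| = 28, inequality holds.


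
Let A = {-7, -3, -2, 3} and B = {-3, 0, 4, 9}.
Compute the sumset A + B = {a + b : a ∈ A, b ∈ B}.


A + B = {a + b : a ∈ A, b ∈ B}.
Enumerate all |A|·|B| = 4·4 = 16 pairs (a, b) and collect distinct sums.
a = -7: -7+-3=-10, -7+0=-7, -7+4=-3, -7+9=2
a = -3: -3+-3=-6, -3+0=-3, -3+4=1, -3+9=6
a = -2: -2+-3=-5, -2+0=-2, -2+4=2, -2+9=7
a = 3: 3+-3=0, 3+0=3, 3+4=7, 3+9=12
Collecting distinct sums: A + B = {-10, -7, -6, -5, -3, -2, 0, 1, 2, 3, 6, 7, 12}
|A + B| = 13

A + B = {-10, -7, -6, -5, -3, -2, 0, 1, 2, 3, 6, 7, 12}


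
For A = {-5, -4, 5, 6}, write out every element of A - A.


A - A = {a - a' : a, a' ∈ A}.
Compute a - a' for each ordered pair (a, a'):
a = -5: -5--5=0, -5--4=-1, -5-5=-10, -5-6=-11
a = -4: -4--5=1, -4--4=0, -4-5=-9, -4-6=-10
a = 5: 5--5=10, 5--4=9, 5-5=0, 5-6=-1
a = 6: 6--5=11, 6--4=10, 6-5=1, 6-6=0
Collecting distinct values (and noting 0 appears from a-a):
A - A = {-11, -10, -9, -1, 0, 1, 9, 10, 11}
|A - A| = 9

A - A = {-11, -10, -9, -1, 0, 1, 9, 10, 11}


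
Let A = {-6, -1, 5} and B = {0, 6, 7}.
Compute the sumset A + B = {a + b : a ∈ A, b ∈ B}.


A + B = {a + b : a ∈ A, b ∈ B}.
Enumerate all |A|·|B| = 3·3 = 9 pairs (a, b) and collect distinct sums.
a = -6: -6+0=-6, -6+6=0, -6+7=1
a = -1: -1+0=-1, -1+6=5, -1+7=6
a = 5: 5+0=5, 5+6=11, 5+7=12
Collecting distinct sums: A + B = {-6, -1, 0, 1, 5, 6, 11, 12}
|A + B| = 8

A + B = {-6, -1, 0, 1, 5, 6, 11, 12}


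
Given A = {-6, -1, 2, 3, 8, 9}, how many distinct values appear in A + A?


A + A = {a + a' : a, a' ∈ A}; |A| = 6.
General bounds: 2|A| - 1 ≤ |A + A| ≤ |A|(|A|+1)/2, i.e. 11 ≤ |A + A| ≤ 21.
Lower bound 2|A|-1 is attained iff A is an arithmetic progression.
Enumerate sums a + a' for a ≤ a' (symmetric, so this suffices):
a = -6: -6+-6=-12, -6+-1=-7, -6+2=-4, -6+3=-3, -6+8=2, -6+9=3
a = -1: -1+-1=-2, -1+2=1, -1+3=2, -1+8=7, -1+9=8
a = 2: 2+2=4, 2+3=5, 2+8=10, 2+9=11
a = 3: 3+3=6, 3+8=11, 3+9=12
a = 8: 8+8=16, 8+9=17
a = 9: 9+9=18
Distinct sums: {-12, -7, -4, -3, -2, 1, 2, 3, 4, 5, 6, 7, 8, 10, 11, 12, 16, 17, 18}
|A + A| = 19

|A + A| = 19


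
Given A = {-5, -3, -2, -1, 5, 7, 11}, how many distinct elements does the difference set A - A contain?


A - A = {a - a' : a, a' ∈ A}; |A| = 7.
Bounds: 2|A|-1 ≤ |A - A| ≤ |A|² - |A| + 1, i.e. 13 ≤ |A - A| ≤ 43.
Note: 0 ∈ A - A always (from a - a). The set is symmetric: if d ∈ A - A then -d ∈ A - A.
Enumerate nonzero differences d = a - a' with a > a' (then include -d):
Positive differences: {1, 2, 3, 4, 6, 7, 8, 9, 10, 12, 13, 14, 16}
Full difference set: {0} ∪ (positive diffs) ∪ (negative diffs).
|A - A| = 1 + 2·13 = 27 (matches direct enumeration: 27).

|A - A| = 27


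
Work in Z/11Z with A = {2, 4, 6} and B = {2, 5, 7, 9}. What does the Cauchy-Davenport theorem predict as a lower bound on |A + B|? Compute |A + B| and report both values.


Cauchy-Davenport: |A + B| ≥ min(p, |A| + |B| - 1) for A, B nonempty in Z/pZ.
|A| = 3, |B| = 4, p = 11.
CD lower bound = min(11, 3 + 4 - 1) = min(11, 6) = 6.
Compute A + B mod 11 directly:
a = 2: 2+2=4, 2+5=7, 2+7=9, 2+9=0
a = 4: 4+2=6, 4+5=9, 4+7=0, 4+9=2
a = 6: 6+2=8, 6+5=0, 6+7=2, 6+9=4
A + B = {0, 2, 4, 6, 7, 8, 9}, so |A + B| = 7.
Verify: 7 ≥ 6? Yes ✓.

CD lower bound = 6, actual |A + B| = 7.
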